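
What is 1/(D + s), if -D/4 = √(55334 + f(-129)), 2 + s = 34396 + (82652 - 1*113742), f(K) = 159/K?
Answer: 17759/53917118 + √102310287/107834236 ≈ 0.00042318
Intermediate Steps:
s = 3304 (s = -2 + (34396 + (82652 - 1*113742)) = -2 + (34396 + (82652 - 113742)) = -2 + (34396 - 31090) = -2 + 3306 = 3304)
D = -4*√102310287/43 (D = -4*√(55334 + 159/(-129)) = -4*√(55334 + 159*(-1/129)) = -4*√(55334 - 53/43) = -4*√102310287/43 ≈ -940.92)
1/(D + s) = 1/(-4*√102310287/43 + 3304) = 1/(3304 - 4*√102310287/43)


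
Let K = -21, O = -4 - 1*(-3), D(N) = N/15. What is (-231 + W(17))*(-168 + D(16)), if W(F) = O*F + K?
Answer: 673576/15 ≈ 44905.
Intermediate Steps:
D(N) = N/15 (D(N) = N*(1/15) = N/15)
O = -1 (O = -4 + 3 = -1)
W(F) = -21 - F (W(F) = -F - 21 = -21 - F)
(-231 + W(17))*(-168 + D(16)) = (-231 + (-21 - 1*17))*(-168 + (1/15)*16) = (-231 + (-21 - 17))*(-168 + 16/15) = (-231 - 38)*(-2504/15) = -269*(-2504/15) = 673576/15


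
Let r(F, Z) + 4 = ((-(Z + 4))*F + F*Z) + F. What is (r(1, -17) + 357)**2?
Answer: 122500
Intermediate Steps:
r(F, Z) = -4 + F + F*Z + F*(-4 - Z) (r(F, Z) = -4 + (((-(Z + 4))*F + F*Z) + F) = -4 + (((-(4 + Z))*F + F*Z) + F) = -4 + (((-4 - Z)*F + F*Z) + F) = -4 + ((F*(-4 - Z) + F*Z) + F) = -4 + ((F*Z + F*(-4 - Z)) + F) = -4 + (F + F*Z + F*(-4 - Z)) = -4 + F + F*Z + F*(-4 - Z))
(r(1, -17) + 357)**2 = ((-4 - 3*1) + 357)**2 = ((-4 - 3) + 357)**2 = (-7 + 357)**2 = 350**2 = 122500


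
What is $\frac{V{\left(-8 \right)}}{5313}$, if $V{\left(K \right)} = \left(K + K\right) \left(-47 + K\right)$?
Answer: $\frac{80}{483} \approx 0.16563$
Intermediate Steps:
$V{\left(K \right)} = 2 K \left(-47 + K\right)$
$\frac{V{\left(-8 \right)}}{5313} = \frac{2 \left(-8\right) \left(-47 - 8\right)}{5313} = 2 \left(-8\right) \left(-55\right) \frac{1}{5313} = 880 \cdot \frac{1}{5313} = \frac{80}{483}$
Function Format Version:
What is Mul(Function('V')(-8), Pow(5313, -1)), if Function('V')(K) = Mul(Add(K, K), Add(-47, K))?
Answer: Rational(80, 483) ≈ 0.16563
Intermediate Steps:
Function('V')(K) = Mul(2, K, Add(-47, K)) (Function('V')(K) = Mul(Mul(2, K), Add(-47, K)) = Mul(2, K, Add(-47, K)))
Mul(Function('V')(-8), Pow(5313, -1)) = Mul(Mul(2, -8, Add(-47, -8)), Pow(5313, -1)) = Mul(Mul(2, -8, -55), Rational(1, 5313)) = Mul(880, Rational(1, 5313)) = Rational(80, 483)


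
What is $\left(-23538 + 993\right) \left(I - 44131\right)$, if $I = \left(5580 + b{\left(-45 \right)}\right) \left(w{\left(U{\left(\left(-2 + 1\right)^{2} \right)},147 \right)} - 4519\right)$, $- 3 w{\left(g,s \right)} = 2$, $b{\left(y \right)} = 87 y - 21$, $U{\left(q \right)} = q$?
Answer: $168511768335$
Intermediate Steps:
$b{\left(y \right)} = -21 + 87 y$
$w{\left(g,s \right)} = - \frac{2}{3}$ ($w{\left(g,s \right)} = \left(- \frac{1}{3}\right) 2 = - \frac{2}{3}$)
$I = -7430332$ ($I = \left(5580 + \left(-21 + 87 \left(-45\right)\right)\right) \left(- \frac{2}{3} - 4519\right) = \left(5580 - 3936\right) \left(- \frac{13559}{3}\right) = 1644 \left(- \frac{13559}{3}\right) = -7430332$)
$\left(-23538 + 993\right) \left(I - 44131\right) = \left(-23538 + 993\right) \left(-7430332 - 44131\right) = \left(-22545\right) \left(-7474463\right) = 168511768335$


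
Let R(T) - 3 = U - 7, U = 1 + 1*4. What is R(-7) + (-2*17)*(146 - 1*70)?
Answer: -2583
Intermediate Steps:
U = 5 (U = 1 + 4 = 5)
R(T) = 1 (R(T) = 3 + (5 - 7) = 3 - 2 = 1)
R(-7) + (-2*17)*(146 - 1*70) = 1 + (-2*17)*(146 - 1*70) = 1 - 34*(146 - 70) = 1 - 34*76 = 1 - 2584 = -2583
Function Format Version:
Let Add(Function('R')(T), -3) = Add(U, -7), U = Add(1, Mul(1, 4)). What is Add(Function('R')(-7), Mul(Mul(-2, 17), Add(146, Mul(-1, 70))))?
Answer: -2583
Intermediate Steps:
U = 5 (U = Add(1, 4) = 5)
Function('R')(T) = 1 (Function('R')(T) = Add(3, Add(5, -7)) = Add(3, -2) = 1)
Add(Function('R')(-7), Mul(Mul(-2, 17), Add(146, Mul(-1, 70)))) = Add(1, Mul(Mul(-2, 17), Add(146, Mul(-1, 70)))) = Add(1, Mul(-34, Add(146, -70))) = Add(1, Mul(-34, 76)) = Add(1, -2584) = -2583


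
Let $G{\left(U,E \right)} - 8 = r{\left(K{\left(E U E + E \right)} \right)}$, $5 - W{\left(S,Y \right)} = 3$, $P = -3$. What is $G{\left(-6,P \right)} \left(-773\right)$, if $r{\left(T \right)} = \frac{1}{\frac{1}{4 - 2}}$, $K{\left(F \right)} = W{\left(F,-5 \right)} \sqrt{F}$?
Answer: $-7730$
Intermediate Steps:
$W{\left(S,Y \right)} = 2$ ($W{\left(S,Y \right)} = 5 - 3 = 2$)
$K{\left(F \right)} = 2 \sqrt{F}$
$r{\left(T \right)} = 2$ ($r{\left(T \right)} = \frac{1}{\frac{1}{2}} = 2$)
$G{\left(U,E \right)} = 10$ ($G{\left(U,E \right)} = 8 + 2 = 10$)
$G{\left(-6,P \right)} \left(-773\right) = 10 \left(-773\right) = -7730$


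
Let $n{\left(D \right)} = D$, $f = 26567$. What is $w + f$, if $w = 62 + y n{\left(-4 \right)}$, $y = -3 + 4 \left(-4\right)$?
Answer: $26705$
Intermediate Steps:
$y = -19$ ($y = -3 - 16 = -19$)
$w = 138$ ($w = 62 - -76 = 62 + 76 = 138$)
$w + f = 138 + 26567 = 26705$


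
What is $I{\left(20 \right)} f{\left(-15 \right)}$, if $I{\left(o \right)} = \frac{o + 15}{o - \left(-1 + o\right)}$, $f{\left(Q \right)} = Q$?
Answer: $-525$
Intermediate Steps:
$I{\left(o \right)} = 15 + o$ ($I{\left(o \right)} = \frac{15 + o}{1} = \left(15 + o\right) 1 = 15 + o$)
$I{\left(20 \right)} f{\left(-15 \right)} = \left(15 + 20\right) \left(-15\right) = 35 \left(-15\right) = -525$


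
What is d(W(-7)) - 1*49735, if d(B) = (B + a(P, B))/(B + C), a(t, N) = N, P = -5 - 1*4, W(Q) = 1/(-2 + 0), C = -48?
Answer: -4824293/97 ≈ -49735.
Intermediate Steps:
W(Q) = -1/2 (W(Q) = 1/(-2) = -1/2)
P = -9 (P = -5 - 4 = -9)
d(B) = 2*B/(-48 + B) (d(B) = (B + B)/(B - 48) = (2*B)/(-48 + B) = 2*B/(-48 + B))
d(W(-7)) - 1*49735 = 2*(-1/2)/(-48 - 1/2) - 1*49735 = 2*(-1/2)/(-97/2) - 49735 = 2*(-1/2)*(-2/97) - 49735 = 2/97 - 49735 = -4824293/97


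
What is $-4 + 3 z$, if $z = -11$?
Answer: $-37$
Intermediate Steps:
$-4 + 3 z = -4 + 3 \left(-11\right) = -4 - 33 = -37$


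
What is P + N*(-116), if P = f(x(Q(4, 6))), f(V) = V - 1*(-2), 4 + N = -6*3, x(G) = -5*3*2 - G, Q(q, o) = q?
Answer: 2520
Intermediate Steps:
x(G) = -30 - G (x(G) = -15*2 - G = -30 - G)
N = -22 (N = -4 - 6*3 = -4 - 18 = -22)
f(V) = 2 + V (f(V) = V + 2 = 2 + V)
P = -32 (P = 2 + (-30 - 1*4) = 2 + (-30 - 4) = 2 - 34 = -32)
P + N*(-116) = -32 - 22*(-116) = -32 + 2552 = 2520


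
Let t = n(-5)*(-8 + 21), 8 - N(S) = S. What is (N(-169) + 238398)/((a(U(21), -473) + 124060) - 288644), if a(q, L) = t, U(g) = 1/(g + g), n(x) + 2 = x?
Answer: -9543/6587 ≈ -1.4488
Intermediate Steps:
n(x) = -2 + x
U(g) = 1/(2*g)
N(S) = 8 - S
t = -91 (t = (-2 - 5)*(-8 + 21) = -7*13 = -91)
a(q, L) = -91
(N(-169) + 238398)/((a(U(21), -473) + 124060) - 288644) = ((8 - 1*(-169)) + 238398)/((-91 + 124060) - 288644) = ((8 + 169) + 238398)/(123969 - 288644) = (177 + 238398)/(-164675) = 238575*(-1/164675) = -9543/6587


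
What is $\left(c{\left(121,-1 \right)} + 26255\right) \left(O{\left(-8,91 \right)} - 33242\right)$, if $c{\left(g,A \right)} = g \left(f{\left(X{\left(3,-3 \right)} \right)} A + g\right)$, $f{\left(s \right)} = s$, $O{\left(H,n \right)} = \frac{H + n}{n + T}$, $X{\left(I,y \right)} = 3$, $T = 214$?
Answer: $- \frac{410953021491}{305} \approx -1.3474 \cdot 10^{9}$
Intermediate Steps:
$O{\left(H,n \right)} = \frac{H + n}{214 + n}$ ($O{\left(H,n \right)} = \frac{H + n}{n + 214} = \frac{H + n}{214 + n}$)
$c{\left(g,A \right)} = g \left(g + 3 A\right)$ ($c{\left(g,A \right)} = g \left(3 A + g\right) = g \left(g + 3 A\right)$)
$\left(c{\left(121,-1 \right)} + 26255\right) \left(O{\left(-8,91 \right)} - 33242\right) = \left(121 \left(121 + 3 \left(-1\right)\right) + 26255\right) \left(\frac{-8 + 91}{214 + 91} - 33242\right) = \left(121 \left(121 - 3\right) + 26255\right) \left(\frac{1}{305} \cdot 83 - 33242\right) = \left(121 \cdot 118 + 26255\right) \left(\frac{1}{305} \cdot 83 - 33242\right) = \left(14278 + 26255\right) \left(\frac{83}{305} - 33242\right) = 40533 \left(- \frac{10138727}{305}\right) = - \frac{410953021491}{305}$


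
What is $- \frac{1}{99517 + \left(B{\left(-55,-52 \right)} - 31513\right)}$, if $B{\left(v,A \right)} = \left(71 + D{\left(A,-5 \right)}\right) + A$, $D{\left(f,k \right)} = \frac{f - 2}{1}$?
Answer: $- \frac{1}{67969} \approx -1.4713 \cdot 10^{-5}$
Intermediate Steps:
$D{\left(f,k \right)} = -2 + f$ ($D{\left(f,k \right)} = \left(-2 + f\right) 1 = -2 + f$)
$B{\left(v,A \right)} = 69 + 2 A$ ($B{\left(v,A \right)} = \left(71 + \left(-2 + A\right)\right) + A = \left(69 + A\right) + A = 69 + 2 A$)
$- \frac{1}{99517 + \left(B{\left(-55,-52 \right)} - 31513\right)} = - \frac{1}{99517 + \left(\left(69 + 2 \left(-52\right)\right) - 31513\right)} = - \frac{1}{99517 + \left(\left(69 - 104\right) - 31513\right)} = - \frac{1}{99517 - 31548} = - \frac{1}{67969}$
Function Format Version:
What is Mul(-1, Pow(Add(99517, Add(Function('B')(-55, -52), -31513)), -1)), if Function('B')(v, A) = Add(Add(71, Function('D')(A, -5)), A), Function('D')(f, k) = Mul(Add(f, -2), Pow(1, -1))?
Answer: Rational(-1, 67969) ≈ -1.4713e-5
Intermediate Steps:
Function('D')(f, k) = Add(-2, f) (Function('D')(f, k) = Mul(Add(-2, f), 1) = Add(-2, f))
Function('B')(v, A) = Add(69, Mul(2, A)) (Function('B')(v, A) = Add(Add(71, Add(-2, A)), A) = Add(Add(69, A), A) = Add(69, Mul(2, A)))
Mul(-1, Pow(Add(99517, Add(Function('B')(-55, -52), -31513)), -1)) = Mul(-1, Pow(Add(99517, Add(Add(69, Mul(2, -52)), -31513)), -1)) = Mul(-1, Pow(Add(99517, Add(Add(69, -104), -31513)), -1)) = Mul(-1, Pow(Add(99517, Add(-35, -31513)), -1)) = Mul(-1, Pow(Add(99517, -31548), -1)) = Mul(-1, Pow(67969, -1)) = Mul(-1, Rational(1, 67969)) = Rational(-1, 67969)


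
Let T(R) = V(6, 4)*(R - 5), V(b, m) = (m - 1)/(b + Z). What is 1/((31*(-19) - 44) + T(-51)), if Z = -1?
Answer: -5/3333 ≈ -0.0015002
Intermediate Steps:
V(b, m) = (-1 + m)/(-1 + b) (V(b, m) = (m - 1)/(b - 1) = (-1 + m)/(-1 + b))
T(R) = -3 + 3*R/5 (T(R) = ((-1 + 4)/(-1 + 6))*(R - 5) = (3/5)*(-5 + R) = ((⅕)*3)*(-5 + R) = 3*(-5 + R)/5 = -3 + 3*R/5)
1/((31*(-19) - 44) + T(-51)) = 1/((31*(-19) - 44) + (-3 + (⅗)*(-51))) = 1/((-589 - 44) + (-3 - 153/5)) = 1/(-633 - 168/5) = 1/(-3333/5) = -5/3333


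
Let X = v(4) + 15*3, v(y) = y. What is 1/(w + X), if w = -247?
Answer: -1/198 ≈ -0.0050505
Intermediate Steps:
X = 49 (X = 4 + 15*3 = 4 + 45 = 49)
1/(w + X) = 1/(-247 + 49) = 1/(-198) = -1/198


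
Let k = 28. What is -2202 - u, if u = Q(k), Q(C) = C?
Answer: -2230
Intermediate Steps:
u = 28
-2202 - u = -2202 - 1*28 = -2202 - 28 = -2230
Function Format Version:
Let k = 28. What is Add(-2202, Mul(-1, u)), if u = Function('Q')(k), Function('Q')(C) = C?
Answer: -2230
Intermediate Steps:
u = 28
Add(-2202, Mul(-1, u)) = Add(-2202, Mul(-1, 28)) = Add(-2202, -28) = -2230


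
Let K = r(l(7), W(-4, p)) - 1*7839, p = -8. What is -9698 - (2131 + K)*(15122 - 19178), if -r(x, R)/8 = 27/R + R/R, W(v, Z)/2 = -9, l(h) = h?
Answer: -23145122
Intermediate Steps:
W(v, Z) = -18 (W(v, Z) = 2*(-9) = -18)
r(x, R) = -8 - 216/R (r(x, R) = -8*(27/R + R/R) = -8*(27/R + 1) = -8*(1 + 27/R) = -8 - 216/R)
K = -7835 (K = (-8 - 216/(-18)) - 1*7839 = (-8 - 216*(-1/18)) - 7839 = (-8 + 12) - 7839 = 4 - 7839 = -7835)
-9698 - (2131 + K)*(15122 - 19178) = -9698 - (2131 - 7835)*(15122 - 19178) = -9698 - (-5704)*(-4056) = -9698 - 1*23135424 = -9698 - 23135424 = -23145122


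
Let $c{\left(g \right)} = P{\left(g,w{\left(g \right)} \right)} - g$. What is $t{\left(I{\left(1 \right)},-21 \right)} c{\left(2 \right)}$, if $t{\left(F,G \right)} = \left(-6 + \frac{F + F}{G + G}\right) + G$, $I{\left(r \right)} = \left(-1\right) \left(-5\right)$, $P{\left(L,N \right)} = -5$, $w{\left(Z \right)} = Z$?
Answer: $\frac{572}{3} \approx 190.67$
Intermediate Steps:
$I{\left(r \right)} = 5$
$t{\left(F,G \right)} = -6 + G + \frac{F}{G}$ ($t{\left(F,G \right)} = \left(-6 + \frac{2 F}{2 G}\right) + G = \left(-6 + 2 F \frac{1}{2 G}\right) + G = \left(-6 + \frac{F}{G}\right) + G = -6 + G + \frac{F}{G}$)
$c{\left(g \right)} = -5 - g$
$t{\left(I{\left(1 \right)},-21 \right)} c{\left(2 \right)} = \left(-6 - 21 + \frac{5}{-21}\right) \left(-5 - 2\right) = \left(-6 - 21 + 5 \left(- \frac{1}{21}\right)\right) \left(-5 - 2\right) = \left(-6 - 21 - \frac{5}{21}\right) \left(-7\right) = \left(- \frac{572}{21}\right) \left(-7\right) = \frac{572}{3}$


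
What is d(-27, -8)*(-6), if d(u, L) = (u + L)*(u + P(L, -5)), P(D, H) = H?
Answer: -6720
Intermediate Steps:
d(u, L) = (-5 + u)*(L + u) (d(u, L) = (u + L)*(u - 5) = (L + u)*(-5 + u) = (-5 + u)*(L + u))
d(-27, -8)*(-6) = ((-27)² - 5*(-8) - 5*(-27) - 8*(-27))*(-6) = (729 + 40 + 135 + 216)*(-6) = 1120*(-6) = -6720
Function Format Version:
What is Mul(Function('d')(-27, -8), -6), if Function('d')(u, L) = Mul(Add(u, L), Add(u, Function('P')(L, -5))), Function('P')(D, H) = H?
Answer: -6720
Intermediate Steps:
Function('d')(u, L) = Mul(Add(-5, u), Add(L, u)) (Function('d')(u, L) = Mul(Add(u, L), Add(u, -5)) = Mul(Add(L, u), Add(-5, u)) = Mul(Add(-5, u), Add(L, u)))
Mul(Function('d')(-27, -8), -6) = Mul(Add(Pow(-27, 2), Mul(-5, -8), Mul(-5, -27), Mul(-8, -27)), -6) = Mul(Add(729, 40, 135, 216), -6) = Mul(1120, -6) = -6720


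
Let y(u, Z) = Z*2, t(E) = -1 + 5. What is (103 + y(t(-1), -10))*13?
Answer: 1079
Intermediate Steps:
t(E) = 4
y(u, Z) = 2*Z
(103 + y(t(-1), -10))*13 = (103 + 2*(-10))*13 = (103 - 20)*13 = 83*13 = 1079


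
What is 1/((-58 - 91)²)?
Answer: 1/22201 ≈ 4.5043e-5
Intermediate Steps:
1/((-58 - 91)²) = 1/((-149)²) = 1/22201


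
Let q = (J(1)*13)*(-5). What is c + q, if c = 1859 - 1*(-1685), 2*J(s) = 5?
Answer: 6763/2 ≈ 3381.5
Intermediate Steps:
J(s) = 5/2 (J(s) = (½)*5 = 5/2)
c = 3544 (c = 1859 + 1685 = 3544)
q = -325/2 (q = ((5/2)*13)*(-5) = (65/2)*(-5) = -325/2 ≈ -162.50)
c + q = 3544 - 325/2 = 6763/2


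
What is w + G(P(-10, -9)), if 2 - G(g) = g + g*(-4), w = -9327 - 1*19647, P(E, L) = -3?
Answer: -28981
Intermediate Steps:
w = -28974 (w = -9327 - 19647 = -28974)
G(g) = 2 + 3*g (G(g) = 2 - (g + g*(-4)) = 2 - (g - 4*g) = 2 - (-3)*g = 2 + 3*g)
w + G(P(-10, -9)) = -28974 + (2 + 3*(-3)) = -28974 + (2 - 9) = -28974 - 7 = -28981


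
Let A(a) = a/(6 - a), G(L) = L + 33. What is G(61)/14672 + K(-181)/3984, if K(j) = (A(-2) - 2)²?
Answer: 149591/19484416 ≈ 0.0076775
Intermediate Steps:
G(L) = 33 + L
K(j) = 81/16 (K(j) = (-1*(-2)/(-6 - 2) - 2)² = (-1*(-2)/(-8) - 2)² = (-1*(-2)*(-⅛) - 2)² = (-¼ - 2)² = (-9/4)² = 81/16)
G(61)/14672 + K(-181)/3984 = (33 + 61)/14672 + (81/16)/3984 = 94*(1/14672) + (81/16)*(1/3984) = 47/7336 + 27/21248 = 149591/19484416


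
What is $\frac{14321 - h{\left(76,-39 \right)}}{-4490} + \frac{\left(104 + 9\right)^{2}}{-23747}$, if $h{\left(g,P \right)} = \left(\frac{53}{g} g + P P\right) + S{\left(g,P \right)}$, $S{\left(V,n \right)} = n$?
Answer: $- \frac{180480976}{53312015} \approx -3.3854$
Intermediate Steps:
$h{\left(g,P \right)} = 53 + P + P^{2}$ ($h{\left(g,P \right)} = \left(\frac{53}{g} g + P P\right) + P = \left(53 + P^{2}\right) + P = 53 + P + P^{2}$)
$\frac{14321 - h{\left(76,-39 \right)}}{-4490} + \frac{\left(104 + 9\right)^{2}}{-23747} = \frac{14321 - \left(53 - 39 + \left(-39\right)^{2}\right)}{-4490} + \frac{\left(104 + 9\right)^{2}}{-23747} = \left(14321 - \left(53 - 39 + 1521\right)\right) \left(- \frac{1}{4490}\right) + 113^{2} \left(- \frac{1}{23747}\right) = \left(14321 - 1535\right) \left(- \frac{1}{4490}\right) + 12769 \left(- \frac{1}{23747}\right) = \left(14321 - 1535\right) \left(- \frac{1}{4490}\right) - \frac{12769}{23747} = 12786 \left(- \frac{1}{4490}\right) - \frac{12769}{23747} = - \frac{6393}{2245} - \frac{12769}{23747} = - \frac{180480976}{53312015}$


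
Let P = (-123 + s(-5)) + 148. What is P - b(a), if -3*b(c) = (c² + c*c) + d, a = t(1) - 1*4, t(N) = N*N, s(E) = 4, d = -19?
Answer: 86/3 ≈ 28.667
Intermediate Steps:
t(N) = N²
a = -3 (a = 1² - 1*4 = 1 - 4 = -3)
b(c) = 19/3 - 2*c²/3 (b(c) = -((c² + c*c) - 19)/3 = -((c² + c²) - 19)/3 = -(2*c² - 19)/3 = -(-19 + 2*c²)/3 = 19/3 - 2*c²/3)
P = 29 (P = (-123 + 4) + 148 = -119 + 148 = 29)
P - b(a) = 29 - (19/3 - ⅔*(-3)²) = 29 - (19/3 - ⅔*9) = 29 - (19/3 - 6) = 29 - 1*⅓ = 29 - ⅓ = 86/3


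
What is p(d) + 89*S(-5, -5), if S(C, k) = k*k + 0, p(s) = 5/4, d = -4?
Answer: 8905/4 ≈ 2226.3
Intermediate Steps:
p(s) = 5/4 (p(s) = 5*(¼) = 5/4)
S(C, k) = k² (S(C, k) = k² + 0 = k²)
p(d) + 89*S(-5, -5) = 5/4 + 89*(-5)² = 5/4 + 89*25 = 5/4 + 2225 = 8905/4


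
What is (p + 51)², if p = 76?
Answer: 16129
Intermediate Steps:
(p + 51)² = (76 + 51)² = 127² = 16129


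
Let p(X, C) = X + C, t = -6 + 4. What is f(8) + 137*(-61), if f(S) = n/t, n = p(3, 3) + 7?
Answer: -16727/2 ≈ -8363.5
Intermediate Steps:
t = -2
p(X, C) = C + X
n = 13 (n = (3 + 3) + 7 = 6 + 7 = 13)
f(S) = -13/2 (f(S) = 13/(-2) = 13*(-½) = -13/2)
f(8) + 137*(-61) = -13/2 + 137*(-61) = -13/2 - 8357 = -16727/2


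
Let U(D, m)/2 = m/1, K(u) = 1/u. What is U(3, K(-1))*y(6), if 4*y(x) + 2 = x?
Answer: -2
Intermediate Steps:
y(x) = -½ + x/4
U(D, m) = 2*m (U(D, m) = 2*(m/1) = 2*(m*1) = 2*m)
U(3, K(-1))*y(6) = (2/(-1))*(-½ + (¼)*6) = (2*(-1))*(-½ + 3/2) = -2*1 = -2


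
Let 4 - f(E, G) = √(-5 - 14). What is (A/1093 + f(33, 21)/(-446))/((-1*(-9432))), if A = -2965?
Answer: -73709/255438472 + I*√19/4206672 ≈ -0.00028856 + 1.0362e-6*I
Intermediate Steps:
f(E, G) = 4 - I*√19 (f(E, G) = 4 - √(-5 - 14) = 4 - √(-19) = 4 - I*√19)
(A/1093 + f(33, 21)/(-446))/((-1*(-9432))) = (-2965/1093 + (4 - I*√19)/(-446))/((-1*(-9432))) = (-2965*1/1093 + (4 - I*√19)*(-1/446))/9432 = (-2965/1093 + (-2/223 + I*√19/446))*(1/9432) = (-663381/243739 + I*√19/446)*(1/9432) = -73709/255438472 + I*√19/4206672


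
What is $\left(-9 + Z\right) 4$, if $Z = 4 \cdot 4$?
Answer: $28$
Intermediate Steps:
$Z = 16$
$\left(-9 + Z\right) 4 = \left(-9 + 16\right) 4 = 7 \cdot 4 = 28$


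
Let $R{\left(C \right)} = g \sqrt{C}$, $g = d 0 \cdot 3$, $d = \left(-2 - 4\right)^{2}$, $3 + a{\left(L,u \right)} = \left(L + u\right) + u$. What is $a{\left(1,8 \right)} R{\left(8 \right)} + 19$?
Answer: $19$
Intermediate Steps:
$a{\left(L,u \right)} = -3 + L + 2 u$ ($a{\left(L,u \right)} = -3 + \left(\left(L + u\right) + u\right) = -3 + \left(L + 2 u\right) = -3 + L + 2 u$)
$d = 36$ ($d = \left(-6\right)^{2} = 36$)
$g = 0$ ($g = 36 \cdot 0 \cdot 3 = 0 \cdot 3 = 0$)
$R{\left(C \right)} = 0$ ($R{\left(C \right)} = 0 \sqrt{C} = 0$)
$a{\left(1,8 \right)} R{\left(8 \right)} + 19 = \left(-3 + 1 + 2 \cdot 8\right) 0 + 19 = \left(-3 + 1 + 16\right) 0 + 19 = 14 \cdot 0 + 19 = 0 + 19 = 19$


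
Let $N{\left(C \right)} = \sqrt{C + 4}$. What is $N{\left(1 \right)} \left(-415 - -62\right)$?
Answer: $- 353 \sqrt{5} \approx -789.33$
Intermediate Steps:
$N{\left(C \right)} = \sqrt{4 + C}$
$N{\left(1 \right)} \left(-415 - -62\right) = \sqrt{4 + 1} \left(-415 - -62\right) = \sqrt{5} \left(-415 + 62\right) = \sqrt{5} \left(-353\right) = - 353 \sqrt{5}$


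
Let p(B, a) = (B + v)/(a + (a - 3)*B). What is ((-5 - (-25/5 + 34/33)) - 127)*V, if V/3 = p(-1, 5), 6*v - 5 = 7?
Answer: -4225/33 ≈ -128.03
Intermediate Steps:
v = 2 (v = ⅚ + (⅙)*7 = ⅚ + 7/6 = 2)
p(B, a) = (2 + B)/(a + B*(-3 + a)) (p(B, a) = (B + 2)/(a + (a - 3)*B) = (2 + B)/(a + (-3 + a)*B) = (2 + B)/(a + B*(-3 + a)))
V = 1 (V = 3*((2 - 1)/(5 - 3*(-1) - 1*5)) = 3*(1/(5 + 3 - 5)) = 3*(1/3) = 3*((⅓)*1) = 3*(⅓) = 1)
((-5 - (-25/5 + 34/33)) - 127)*V = ((-5 - (-25/5 + 34/33)) - 127)*1 = ((-5 - (-25*⅕ + 34*(1/33))) - 127)*1 = ((-5 - (-5 + 34/33)) - 127)*1 = ((-5 - 1*(-131/33)) - 127)*1 = ((-5 + 131/33) - 127)*1 = (-34/33 - 127)*1 = -4225/33*1 = -4225/33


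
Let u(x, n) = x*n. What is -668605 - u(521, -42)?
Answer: -646723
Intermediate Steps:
u(x, n) = n*x
-668605 - u(521, -42) = -668605 - (-42)*521 = -668605 - 1*(-21882) = -668605 + 21882 = -646723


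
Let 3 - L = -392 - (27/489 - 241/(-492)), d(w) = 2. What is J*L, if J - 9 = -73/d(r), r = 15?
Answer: -1744662205/160392 ≈ -10877.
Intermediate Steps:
J = -55/2 (J = 9 - 73/2 = -55/2 ≈ -27.500)
L = 31721131/80196 (L = 3 - (-392 - (27/489 - 241/(-492))) = 3 - (-392 - (27*(1/489) - 241*(-1/492))) = 3 - (-392 - (9/163 + 241/492)) = 3 - (-392 - 1*43711/80196) = 3 - (-392 - 43711/80196) = 3 - 1*(-31480543/80196) = 3 + 31480543/80196 = 31721131/80196 ≈ 395.54)
J*L = -55/2*31721131/80196 = -1744662205/160392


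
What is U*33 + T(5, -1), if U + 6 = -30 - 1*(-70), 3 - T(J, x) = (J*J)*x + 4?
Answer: 1146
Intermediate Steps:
T(J, x) = -1 - x*J**2 (T(J, x) = 3 - ((J*J)*x + 4) = 3 - (J**2*x + 4) = 3 - (x*J**2 + 4) = 3 - (4 + x*J**2) = 3 + (-4 - x*J**2) = -1 - x*J**2)
U = 34 (U = -6 + (-30 - 1*(-70)) = -6 + (-30 + 70) = -6 + 40 = 34)
U*33 + T(5, -1) = 34*33 + (-1 - 1*(-1)*5**2) = 1122 + (-1 - 1*(-1)*25) = 1122 + (-1 + 25) = 1122 + 24 = 1146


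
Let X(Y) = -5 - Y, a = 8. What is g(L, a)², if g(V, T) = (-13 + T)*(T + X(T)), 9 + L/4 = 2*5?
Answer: 625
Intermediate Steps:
L = 4 (L = -36 + 4*(2*5) = -36 + 4*10 = -36 + 40 = 4)
g(V, T) = 65 - 5*T (g(V, T) = (-13 + T)*(T + (-5 - T)) = (-13 + T)*(-5) = 65 - 5*T)
g(L, a)² = (65 - 5*8)² = (65 - 40)² = 25² = 625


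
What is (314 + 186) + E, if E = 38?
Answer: 538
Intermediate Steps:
(314 + 186) + E = (314 + 186) + 38 = 500 + 38 = 538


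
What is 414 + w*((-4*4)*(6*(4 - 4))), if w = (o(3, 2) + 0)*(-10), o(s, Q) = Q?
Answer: 414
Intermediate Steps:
w = -20 (w = (2 + 0)*(-10) = 2*(-10) = -20)
414 + w*((-4*4)*(6*(4 - 4))) = 414 - 20*(-4*4)*6*(4 - 4) = 414 - (-320)*6*0 = 414 - (-320)*0 = 414 - 20*0 = 414 + 0 = 414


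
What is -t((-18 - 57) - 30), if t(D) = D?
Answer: 105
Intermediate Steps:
-t((-18 - 57) - 30) = -((-18 - 57) - 30) = -(-75 - 30) = -1*(-105) = 105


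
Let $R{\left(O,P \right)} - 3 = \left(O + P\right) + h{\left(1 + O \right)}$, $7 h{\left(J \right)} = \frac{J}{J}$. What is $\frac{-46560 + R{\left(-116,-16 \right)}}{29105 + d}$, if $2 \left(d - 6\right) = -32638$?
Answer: $- \frac{163411}{44772} \approx -3.6498$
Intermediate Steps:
$d = -16313$ ($d = 6 + \frac{1}{2} \left(-32638\right) = 6 - 16319 = -16313$)
$h{\left(J \right)} = \frac{1}{7}$ ($h{\left(J \right)} = \frac{J \frac{1}{J}}{7} = \frac{1}{7} \cdot 1 = \frac{1}{7}$)
$R{\left(O,P \right)} = \frac{22}{7} + O + P$ ($R{\left(O,P \right)} = 3 + \left(\left(O + P\right) + \frac{1}{7}\right) = 3 + \left(\frac{1}{7} + O + P\right) = \frac{22}{7} + O + P$)
$\frac{-46560 + R{\left(-116,-16 \right)}}{29105 + d} = \frac{-46560 - \frac{902}{7}}{29105 - 16313} = \frac{-46560 - \frac{902}{7}}{12792} = \left(- \frac{326822}{7}\right) \frac{1}{12792} = - \frac{163411}{44772}$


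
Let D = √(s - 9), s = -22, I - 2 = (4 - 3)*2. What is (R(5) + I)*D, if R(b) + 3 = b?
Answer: 6*I*√31 ≈ 33.407*I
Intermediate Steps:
I = 4 (I = 2 + (4 - 3)*2 = 2 + 1*2 = 2 + 2 = 4)
R(b) = -3 + b
D = I*√31 (D = √(-22 - 9) = √(-31) = I*√31 ≈ 5.5678*I)
(R(5) + I)*D = ((-3 + 5) + 4)*(I*√31) = (2 + 4)*(I*√31) = 6*(I*√31) = 6*I*√31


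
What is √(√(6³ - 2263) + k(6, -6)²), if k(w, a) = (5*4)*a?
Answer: √(14400 + I*√2047) ≈ 120.0 + 0.1885*I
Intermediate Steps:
k(w, a) = 20*a
√(√(6³ - 2263) + k(6, -6)²) = √(√(6³ - 2263) + (20*(-6))²) = √(√(216 - 2263) + (-120)²) = √(√(-2047) + 14400) = √(I*√2047 + 14400) = √(14400 + I*√2047)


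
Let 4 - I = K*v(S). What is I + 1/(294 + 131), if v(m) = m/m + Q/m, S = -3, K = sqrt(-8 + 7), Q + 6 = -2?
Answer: 1701/425 - 11*I/3 ≈ 4.0023 - 3.6667*I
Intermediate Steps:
Q = -8 (Q = -6 - 2 = -8)
K = I (K = sqrt(-1) = I ≈ 1.0*I)
v(m) = 1 - 8/m (v(m) = m/m - 8/m = 1 - 8/m)
I = 4 - 11*I/3 (I = 4 - I*(-8 - 3)/(-3) = 4 - I*(-1/3*(-11)) = 4 - I*11/3 = 4 - 11*I/3 ≈ 4.0 - 3.6667*I)
I + 1/(294 + 131) = (4 - 11*I/3) + 1/(294 + 131) = (4 - 11*I/3) + 1/425 = 1701/425 - 11*I/3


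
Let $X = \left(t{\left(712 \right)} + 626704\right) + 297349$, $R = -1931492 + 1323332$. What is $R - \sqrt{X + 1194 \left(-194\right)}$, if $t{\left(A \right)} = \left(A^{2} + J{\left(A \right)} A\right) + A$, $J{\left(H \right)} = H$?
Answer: $-608160 - \sqrt{1707017} \approx -6.0947 \cdot 10^{5}$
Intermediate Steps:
$R = -608160$
$t{\left(A \right)} = A + 2 A^{2}$ ($t{\left(A \right)} = \left(A^{2} + A A\right) + A = \left(A^{2} + A^{2}\right) + A = 2 A^{2} + A = A + 2 A^{2}$)
$X = 1938653$ ($X = \left(712 \left(1 + 2 \cdot 712\right) + 626704\right) + 297349 = \left(712 \left(1 + 1424\right) + 626704\right) + 297349 = \left(712 \cdot 1425 + 626704\right) + 297349 = \left(1014600 + 626704\right) + 297349 = 1641304 + 297349 = 1938653$)
$R - \sqrt{X + 1194 \left(-194\right)} = -608160 - \sqrt{1938653 + 1194 \left(-194\right)} = -608160 - \sqrt{1938653 - 231636} = -608160 - \sqrt{1707017}$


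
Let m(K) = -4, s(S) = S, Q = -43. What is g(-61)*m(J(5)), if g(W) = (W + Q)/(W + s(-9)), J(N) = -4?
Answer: -208/35 ≈ -5.9429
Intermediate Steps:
g(W) = (-43 + W)/(-9 + W) (g(W) = (W - 43)/(W - 9) = (-43 + W)/(-9 + W))
g(-61)*m(J(5)) = ((-43 - 61)/(-9 - 61))*(-4) = (-104/(-70))*(-4) = -1/70*(-104)*(-4) = (52/35)*(-4) = -208/35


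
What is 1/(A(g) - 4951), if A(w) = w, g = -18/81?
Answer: -9/44561 ≈ -0.00020197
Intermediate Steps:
g = -2/9 (g = -18*1/81 = -2/9 ≈ -0.22222)
1/(A(g) - 4951) = 1/(-2/9 - 4951) = 1/(-44561/9) = -9/44561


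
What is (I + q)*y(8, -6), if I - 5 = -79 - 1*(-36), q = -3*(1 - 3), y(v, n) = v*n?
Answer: 1536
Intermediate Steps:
y(v, n) = n*v
q = 6 (q = -3*(-2) = 6)
I = -38 (I = 5 + (-79 - 1*(-36)) = 5 + (-79 + 36) = 5 - 43 = -38)
(I + q)*y(8, -6) = (-38 + 6)*(-6*8) = -32*(-48) = 1536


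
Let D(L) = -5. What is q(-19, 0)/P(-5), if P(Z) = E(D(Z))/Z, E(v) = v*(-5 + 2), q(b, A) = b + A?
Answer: 19/3 ≈ 6.3333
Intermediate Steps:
q(b, A) = A + b
E(v) = -3*v (E(v) = v*(-3) = -3*v)
P(Z) = 15/Z (P(Z) = (-3*(-5))/Z = 15/Z)
q(-19, 0)/P(-5) = (0 - 19)/((15/(-5))) = -19/(15*(-⅕)) = -19/(-3) = -19*(-⅓) = 19/3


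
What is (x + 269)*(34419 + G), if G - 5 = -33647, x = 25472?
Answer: 20000757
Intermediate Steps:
G = -33642 (G = 5 - 33647 = -33642)
(x + 269)*(34419 + G) = (25472 + 269)*(34419 - 33642) = 25741*777 = 20000757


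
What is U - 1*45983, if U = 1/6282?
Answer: -288865205/6282 ≈ -45983.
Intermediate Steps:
U = 1/6282 ≈ 0.00015918
U - 1*45983 = 1/6282 - 1*45983 = 1/6282 - 45983 = -288865205/6282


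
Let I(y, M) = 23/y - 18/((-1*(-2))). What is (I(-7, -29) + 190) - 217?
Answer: -275/7 ≈ -39.286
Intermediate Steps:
I(y, M) = -9 + 23/y (I(y, M) = 23/y - 18/2 = 23/y - 18*½ = 23/y - 9 = -9 + 23/y)
(I(-7, -29) + 190) - 217 = ((-9 + 23/(-7)) + 190) - 217 = ((-9 + 23*(-⅐)) + 190) - 217 = ((-9 - 23/7) + 190) - 217 = (-86/7 + 190) - 217 = 1244/7 - 217 = -275/7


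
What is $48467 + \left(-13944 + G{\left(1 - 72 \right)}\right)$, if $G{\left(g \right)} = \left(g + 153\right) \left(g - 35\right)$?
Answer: $25831$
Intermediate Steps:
$G{\left(g \right)} = \left(-35 + g\right) \left(153 + g\right)$ ($G{\left(g \right)} = \left(153 + g\right) \left(-35 + g\right) = \left(-35 + g\right) \left(153 + g\right)$)
$48467 + \left(-13944 + G{\left(1 - 72 \right)}\right) = 48467 - \left(19299 - \left(1 - 72\right)^{2} - 118 \left(1 - 72\right)\right) = 48467 + \left(-13944 + \left(-5355 + \left(-71\right)^{2} + 118 \left(-71\right)\right)\right) = 48467 - 22636 = 25831$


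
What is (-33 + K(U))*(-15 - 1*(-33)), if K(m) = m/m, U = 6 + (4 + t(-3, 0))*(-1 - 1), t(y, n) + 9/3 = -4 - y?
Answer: -576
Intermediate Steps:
t(y, n) = -7 - y (t(y, n) = -3 + (-4 - y) = -7 - y)
U = 6 (U = 6 + (4 + (-7 - 1*(-3)))*(-1 - 1) = 6 + (4 + (-7 + 3))*(-2) = 6 + (4 - 4)*(-2) = 6 + 0*(-2) = 6 + 0 = 6)
K(m) = 1
(-33 + K(U))*(-15 - 1*(-33)) = (-33 + 1)*(-15 - 1*(-33)) = -32*(-15 + 33) = -32*18 = -576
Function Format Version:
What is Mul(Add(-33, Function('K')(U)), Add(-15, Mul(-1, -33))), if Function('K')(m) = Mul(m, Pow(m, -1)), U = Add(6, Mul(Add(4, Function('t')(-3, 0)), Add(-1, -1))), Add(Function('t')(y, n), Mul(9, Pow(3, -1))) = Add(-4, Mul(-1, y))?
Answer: -576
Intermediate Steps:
Function('t')(y, n) = Add(-7, Mul(-1, y)) (Function('t')(y, n) = Add(-3, Add(-4, Mul(-1, y))) = Add(-7, Mul(-1, y)))
U = 6 (U = Add(6, Mul(Add(4, Add(-7, Mul(-1, -3))), Add(-1, -1))) = Add(6, Mul(Add(4, Add(-7, 3)), -2)) = Add(6, Mul(Add(4, -4), -2)) = Add(6, Mul(0, -2)) = Add(6, 0) = 6)
Function('K')(m) = 1
Mul(Add(-33, Function('K')(U)), Add(-15, Mul(-1, -33))) = Mul(Add(-33, 1), Add(-15, Mul(-1, -33))) = Mul(-32, Add(-15, 33)) = Mul(-32, 18) = -576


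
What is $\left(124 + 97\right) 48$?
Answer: $10608$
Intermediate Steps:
$\left(124 + 97\right) 48 = 221 \cdot 48 = 10608$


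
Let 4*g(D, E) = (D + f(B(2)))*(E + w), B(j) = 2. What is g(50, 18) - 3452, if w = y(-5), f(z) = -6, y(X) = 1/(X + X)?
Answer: -32551/10 ≈ -3255.1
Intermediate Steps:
y(X) = 1/(2*X)
w = -⅒ (w = (½)/(-5) = (½)*(-⅕) = -⅒ ≈ -0.10000)
g(D, E) = (-6 + D)*(-⅒ + E)/4 (g(D, E) = ((D - 6)*(E - ⅒))/4 = ((-6 + D)*(-⅒ + E))/4 = (-6 + D)*(-⅒ + E)/4)
g(50, 18) - 3452 = (3/20 - 3/2*18 - 1/40*50 + (¼)*50*18) - 3452 = (3/20 - 27 - 5/4 + 225) - 3452 = 1969/10 - 3452 = -32551/10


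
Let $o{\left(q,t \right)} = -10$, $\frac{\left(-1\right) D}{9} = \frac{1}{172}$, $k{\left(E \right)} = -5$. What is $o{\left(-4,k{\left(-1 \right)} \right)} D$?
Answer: $\frac{45}{86} \approx 0.52326$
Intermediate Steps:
$D = - \frac{9}{172} \approx -0.052326$
$o{\left(-4,k{\left(-1 \right)} \right)} D = \left(-10\right) \left(- \frac{9}{172}\right) = \frac{45}{86}$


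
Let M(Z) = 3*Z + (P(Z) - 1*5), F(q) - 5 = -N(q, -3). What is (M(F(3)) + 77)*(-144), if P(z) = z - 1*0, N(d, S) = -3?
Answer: -14976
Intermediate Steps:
P(z) = z (P(z) = z + 0 = z)
F(q) = 8 (F(q) = 5 - 1*(-3) = 5 + 3 = 8)
M(Z) = -5 + 4*Z (M(Z) = 3*Z + (Z - 1*5) = 3*Z + (Z - 5) = 3*Z + (-5 + Z) = -5 + 4*Z)
(M(F(3)) + 77)*(-144) = ((-5 + 4*8) + 77)*(-144) = ((-5 + 32) + 77)*(-144) = (27 + 77)*(-144) = 104*(-144) = -14976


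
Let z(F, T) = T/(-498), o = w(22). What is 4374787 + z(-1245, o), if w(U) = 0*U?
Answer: 4374787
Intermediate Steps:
w(U) = 0
o = 0
z(F, T) = -T/498 (z(F, T) = T*(-1/498) = -T/498)
4374787 + z(-1245, o) = 4374787 - 1/498*0 = 4374787 + 0 = 4374787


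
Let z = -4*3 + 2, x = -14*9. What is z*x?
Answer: 1260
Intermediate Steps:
x = -126
z = -10 (z = -12 + 2 = -10)
z*x = -10*(-126) = 1260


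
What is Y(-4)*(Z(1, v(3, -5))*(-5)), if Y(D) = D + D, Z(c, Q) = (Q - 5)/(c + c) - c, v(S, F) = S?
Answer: -80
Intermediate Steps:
Z(c, Q) = -c + (-5 + Q)/(2*c) (Z(c, Q) = (-5 + Q)/((2*c)) - c = (-5 + Q)*(1/(2*c)) - c = (-5 + Q)/(2*c) - c = -c + (-5 + Q)/(2*c))
Y(D) = 2*D
Y(-4)*(Z(1, v(3, -5))*(-5)) = (2*(-4))*(((½)*(-5 + 3 - 2*1²)/1)*(-5)) = -8*(½)*1*(-5 + 3 - 2*1)*(-5) = -8*(½)*1*(-5 + 3 - 2)*(-5) = -8*(½)*1*(-4)*(-5) = -(-16)*(-5) = -8*10 = -80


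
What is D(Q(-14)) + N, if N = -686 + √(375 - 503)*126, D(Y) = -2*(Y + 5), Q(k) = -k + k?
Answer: -696 + 1008*I*√2 ≈ -696.0 + 1425.5*I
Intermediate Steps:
Q(k) = 0
D(Y) = -10 - 2*Y (D(Y) = -2*(5 + Y) = -10 - 2*Y)
N = -686 + 1008*I*√2 (N = -686 + √(-128)*126 = -686 + (8*I*√2)*126 = -686 + 1008*I*√2 ≈ -686.0 + 1425.5*I)
D(Q(-14)) + N = (-10 - 2*0) + (-686 + 1008*I*√2) = (-10 + 0) + (-686 + 1008*I*√2) = -10 + (-686 + 1008*I*√2) = -696 + 1008*I*√2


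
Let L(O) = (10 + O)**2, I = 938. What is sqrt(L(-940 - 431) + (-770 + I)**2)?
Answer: sqrt(1880545) ≈ 1371.3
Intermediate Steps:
sqrt(L(-940 - 431) + (-770 + I)**2) = sqrt((10 + (-940 - 431))**2 + (-770 + 938)**2) = sqrt((10 - 1371)**2 + 168**2) = sqrt((-1361)**2 + 28224) = sqrt(1852321 + 28224) = sqrt(1880545)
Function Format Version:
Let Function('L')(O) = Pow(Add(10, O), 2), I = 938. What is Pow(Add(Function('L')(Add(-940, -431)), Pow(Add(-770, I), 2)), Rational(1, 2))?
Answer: Pow(1880545, Rational(1, 2)) ≈ 1371.3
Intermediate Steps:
Pow(Add(Function('L')(Add(-940, -431)), Pow(Add(-770, I), 2)), Rational(1, 2)) = Pow(Add(Pow(Add(10, Add(-940, -431)), 2), Pow(Add(-770, 938), 2)), Rational(1, 2)) = Pow(Add(Pow(Add(10, -1371), 2), Pow(168, 2)), Rational(1, 2)) = Pow(Add(Pow(-1361, 2), 28224), Rational(1, 2)) = Pow(Add(1852321, 28224), Rational(1, 2)) = Pow(1880545, Rational(1, 2))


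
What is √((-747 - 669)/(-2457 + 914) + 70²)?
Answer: 2*√2917086247/1543 ≈ 70.007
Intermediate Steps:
√((-747 - 669)/(-2457 + 914) + 70²) = √(-1416/(-1543) + 4900) = √(-1416*(-1/1543) + 4900) = √(1416/1543 + 4900) = √(7562116/1543) = 2*√2917086247/1543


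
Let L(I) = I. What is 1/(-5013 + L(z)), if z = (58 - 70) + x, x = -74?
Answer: -1/5099 ≈ -0.00019612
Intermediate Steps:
z = -86 (z = (58 - 70) - 74 = -12 - 74 = -86)
1/(-5013 + L(z)) = 1/(-5013 - 86) = 1/(-5099) = -1/5099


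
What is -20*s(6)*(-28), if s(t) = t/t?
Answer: 560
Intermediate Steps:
s(t) = 1
-20*s(6)*(-28) = -20*1*(-28) = -20*(-28) = 560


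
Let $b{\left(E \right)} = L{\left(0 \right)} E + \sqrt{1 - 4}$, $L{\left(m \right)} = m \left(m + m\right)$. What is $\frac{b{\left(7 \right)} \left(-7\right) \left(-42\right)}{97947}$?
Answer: $\frac{98 i \sqrt{3}}{32649} \approx 0.005199 i$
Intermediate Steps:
$L{\left(m \right)} = 2 m^{2}$ ($L{\left(m \right)} = m 2 m = 2 m^{2}$)
$b{\left(E \right)} = i \sqrt{3}$ ($b{\left(E \right)} = 2 \cdot 0^{2} E + \sqrt{1 - 4} = 2 \cdot 0 E + \sqrt{-3} = 0 E + i \sqrt{3} = 0 + i \sqrt{3} = i \sqrt{3}$)
$\frac{b{\left(7 \right)} \left(-7\right) \left(-42\right)}{97947} = \frac{i \sqrt{3} \left(-7\right) \left(-42\right)}{97947} = - 7 i \sqrt{3} \left(-42\right) \frac{1}{97947} = 294 i \sqrt{3} \cdot \frac{1}{97947} = \frac{98 i \sqrt{3}}{32649}$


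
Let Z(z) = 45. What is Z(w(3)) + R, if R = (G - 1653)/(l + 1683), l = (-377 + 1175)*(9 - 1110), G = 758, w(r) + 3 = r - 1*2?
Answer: 7892414/175383 ≈ 45.001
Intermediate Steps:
w(r) = -5 + r (w(r) = -3 + (r - 1*2) = -3 + (r - 2) = -3 + (-2 + r) = -5 + r)
l = -878598 (l = 798*(-1101) = -878598)
R = 179/175383 (R = (758 - 1653)/(-878598 + 1683) = -895/(-876915) = -895*(-1/876915) = 179/175383 ≈ 0.0010206)
Z(w(3)) + R = 45 + 179/175383 = 7892414/175383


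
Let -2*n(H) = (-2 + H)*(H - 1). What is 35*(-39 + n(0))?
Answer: -1400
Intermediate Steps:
n(H) = -(-1 + H)*(-2 + H)/2 (n(H) = -(-2 + H)*(H - 1)/2 = -(-2 + H)*(-1 + H)/2 = -(-1 + H)*(-2 + H)/2)
35*(-39 + n(0)) = 35*(-39 + (-1 - 1/2*0**2 + (3/2)*0)) = 35*(-39 + (-1 - 1/2*0 + 0)) = 35*(-39 + (-1 + 0 + 0)) = 35*(-39 - 1) = 35*(-40) = -1400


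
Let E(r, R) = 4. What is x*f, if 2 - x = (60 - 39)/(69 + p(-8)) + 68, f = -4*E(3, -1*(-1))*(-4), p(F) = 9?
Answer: -55136/13 ≈ -4241.2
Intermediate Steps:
f = 64 (f = -4*4*(-4) = -16*(-4) = 64)
x = -1723/26 (x = 2 - ((60 - 39)/(69 + 9) + 68) = 2 - (21/78 + 68) = 2 - (21*(1/78) + 68) = 2 - (7/26 + 68) = 2 - 1*1775/26 = 2 - 1775/26 = -1723/26 ≈ -66.269)
x*f = -1723/26*64 = -55136/13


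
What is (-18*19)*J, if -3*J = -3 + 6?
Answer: 342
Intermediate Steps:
J = -1 (J = -(-3 + 6)/3 = -⅓*3 = -1)
(-18*19)*J = -18*19*(-1) = -342*(-1) = 342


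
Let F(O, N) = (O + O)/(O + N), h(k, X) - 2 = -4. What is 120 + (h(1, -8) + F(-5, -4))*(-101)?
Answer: 1888/9 ≈ 209.78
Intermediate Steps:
h(k, X) = -2 (h(k, X) = 2 - 4 = -2)
F(O, N) = 2*O/(N + O) (F(O, N) = (2*O)/(N + O) = 2*O/(N + O))
120 + (h(1, -8) + F(-5, -4))*(-101) = 120 + (-2 + 2*(-5)/(-4 - 5))*(-101) = 120 + (-2 + 2*(-5)/(-9))*(-101) = 120 + (-2 + 2*(-5)*(-⅑))*(-101) = 120 + (-2 + 10/9)*(-101) = 120 - 8/9*(-101) = 120 + 808/9 = 1888/9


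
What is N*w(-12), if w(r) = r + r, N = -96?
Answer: 2304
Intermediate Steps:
w(r) = 2*r
N*w(-12) = -192*(-12) = -96*(-24) = 2304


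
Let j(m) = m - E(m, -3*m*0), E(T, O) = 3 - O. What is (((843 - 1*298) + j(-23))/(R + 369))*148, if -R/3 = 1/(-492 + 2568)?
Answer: 53153904/255347 ≈ 208.16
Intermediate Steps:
R = -1/692 (R = -3/(-492 + 2568) = -3/2076 = -3*1/2076 = -1/692 ≈ -0.0014451)
j(m) = -3 + m (j(m) = m - (3 - (-3*m)*0) = m - (3 - 1*0) = m - (3 + 0) = m - 1*3 = m - 3 = -3 + m)
(((843 - 1*298) + j(-23))/(R + 369))*148 = (((843 - 1*298) + (-3 - 23))/(-1/692 + 369))*148 = (((843 - 298) - 26)/(255347/692))*148 = ((545 - 26)*(692/255347))*148 = (519*(692/255347))*148 = (359148/255347)*148 = 53153904/255347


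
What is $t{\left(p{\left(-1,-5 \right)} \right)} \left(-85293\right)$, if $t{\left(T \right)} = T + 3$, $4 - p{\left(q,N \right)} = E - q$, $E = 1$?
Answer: $-426465$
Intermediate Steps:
$p{\left(q,N \right)} = 3 + q$ ($p{\left(q,N \right)} = 4 - \left(1 - q\right) = 4 + \left(-1 + q\right) = 3 + q$)
$t{\left(T \right)} = 3 + T$
$t{\left(p{\left(-1,-5 \right)} \right)} \left(-85293\right) = \left(3 + \left(3 - 1\right)\right) \left(-85293\right) = \left(3 + 2\right) \left(-85293\right) = 5 \left(-85293\right) = -426465$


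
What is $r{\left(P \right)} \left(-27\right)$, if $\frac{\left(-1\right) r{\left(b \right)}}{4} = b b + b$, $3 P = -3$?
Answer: $0$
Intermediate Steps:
$P = -1$ ($P = \frac{1}{3} \left(-3\right) = -1$)
$r{\left(b \right)} = - 4 b - 4 b^{2}$ ($r{\left(b \right)} = - 4 \left(b b + b\right) = - 4 \left(b^{2} + b\right) = - 4 \left(b + b^{2}\right) = - 4 b - 4 b^{2}$)
$r{\left(P \right)} \left(-27\right) = \left(-4\right) \left(-1\right) \left(1 - 1\right) \left(-27\right) = \left(-4\right) \left(-1\right) 0 \left(-27\right) = 0 \left(-27\right) = 0$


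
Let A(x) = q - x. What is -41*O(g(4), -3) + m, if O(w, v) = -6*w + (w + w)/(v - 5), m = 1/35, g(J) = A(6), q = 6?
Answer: 1/35 ≈ 0.028571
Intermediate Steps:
A(x) = 6 - x
g(J) = 0 (g(J) = 6 - 1*6 = 6 - 6 = 0)
m = 1/35 ≈ 0.028571
O(w, v) = -6*w + 2*w/(-5 + v) (O(w, v) = -6*w + (2*w)/(-5 + v) = -6*w + 2*w/(-5 + v))
-41*O(g(4), -3) + m = -82*0*(16 - 3*(-3))/(-5 - 3) + 1/35 = -82*0*(16 + 9)/(-8) + 1/35 = -82*0*(-1)*25/8 + 1/35 = -41*0 + 1/35 = 0 + 1/35 = 1/35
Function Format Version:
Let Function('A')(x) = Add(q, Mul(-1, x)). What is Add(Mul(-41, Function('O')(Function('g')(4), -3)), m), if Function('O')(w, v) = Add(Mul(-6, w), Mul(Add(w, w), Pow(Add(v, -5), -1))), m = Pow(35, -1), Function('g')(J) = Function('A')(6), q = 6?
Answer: Rational(1, 35) ≈ 0.028571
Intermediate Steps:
Function('A')(x) = Add(6, Mul(-1, x))
Function('g')(J) = 0 (Function('g')(J) = Add(6, Mul(-1, 6)) = Add(6, -6) = 0)
m = Rational(1, 35) ≈ 0.028571
Function('O')(w, v) = Add(Mul(-6, w), Mul(2, w, Pow(Add(-5, v), -1))) (Function('O')(w, v) = Add(Mul(-6, w), Mul(Mul(2, w), Pow(Add(-5, v), -1))) = Add(Mul(-6, w), Mul(2, w, Pow(Add(-5, v), -1))))
Add(Mul(-41, Function('O')(Function('g')(4), -3)), m) = Add(Mul(-41, Mul(2, 0, Pow(Add(-5, -3), -1), Add(16, Mul(-3, -3)))), Rational(1, 35)) = Add(Mul(-41, Mul(2, 0, Pow(-8, -1), Add(16, 9))), Rational(1, 35)) = Add(Mul(-41, Mul(2, 0, Rational(-1, 8), 25)), Rational(1, 35)) = Add(Mul(-41, 0), Rational(1, 35)) = Add(0, Rational(1, 35)) = Rational(1, 35)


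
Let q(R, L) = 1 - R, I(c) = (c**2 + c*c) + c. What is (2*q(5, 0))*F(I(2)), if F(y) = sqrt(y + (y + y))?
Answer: -8*sqrt(30) ≈ -43.818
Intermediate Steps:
I(c) = c + 2*c**2 (I(c) = (c**2 + c**2) + c = 2*c**2 + c = c + 2*c**2)
F(y) = sqrt(3)*sqrt(y) (F(y) = sqrt(y + 2*y) = sqrt(3*y) = sqrt(3)*sqrt(y))
(2*q(5, 0))*F(I(2)) = (2*(1 - 1*5))*(sqrt(3)*sqrt(2*(1 + 2*2))) = (2*(1 - 5))*(sqrt(3)*sqrt(2*(1 + 4))) = (2*(-4))*(sqrt(3)*sqrt(2*5)) = -8*sqrt(3)*sqrt(10) = -8*sqrt(30)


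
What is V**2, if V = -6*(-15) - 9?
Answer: 6561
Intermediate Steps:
V = 81 (V = 90 - 9 = 81)
V**2 = 81**2 = 6561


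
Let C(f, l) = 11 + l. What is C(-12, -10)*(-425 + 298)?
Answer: -127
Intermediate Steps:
C(-12, -10)*(-425 + 298) = (11 - 10)*(-425 + 298) = 1*(-127) = -127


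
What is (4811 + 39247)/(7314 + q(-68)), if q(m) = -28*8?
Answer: 22029/3545 ≈ 6.2141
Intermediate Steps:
q(m) = -224
(4811 + 39247)/(7314 + q(-68)) = (4811 + 39247)/(7314 - 224) = 44058/7090 = 44058*(1/7090) = 22029/3545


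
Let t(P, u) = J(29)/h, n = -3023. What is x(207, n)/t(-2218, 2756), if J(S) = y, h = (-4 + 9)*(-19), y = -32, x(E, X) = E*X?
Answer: -59447295/32 ≈ -1.8577e+6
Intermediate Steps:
h = -95 (h = 5*(-19) = -95)
J(S) = -32
t(P, u) = 32/95 (t(P, u) = -32/(-95) = -32*(-1/95) = 32/95)
x(207, n)/t(-2218, 2756) = (207*(-3023))/(32/95) = -625761*95/32 = -59447295/32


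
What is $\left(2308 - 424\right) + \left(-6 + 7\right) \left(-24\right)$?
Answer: $1860$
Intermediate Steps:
$\left(2308 - 424\right) + \left(-6 + 7\right) \left(-24\right) = 1884 + 1 \left(-24\right) = 1884 - 24 = 1860$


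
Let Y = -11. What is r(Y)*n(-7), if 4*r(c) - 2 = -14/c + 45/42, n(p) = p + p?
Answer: -669/44 ≈ -15.205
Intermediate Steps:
n(p) = 2*p
r(c) = 43/56 - 7/(2*c) (r(c) = 1/2 + (-14/c + 45/42)/4 = 1/2 + (-14/c + 45*(1/42))/4 = 1/2 + (-14/c + 15/14)/4 = 1/2 + (15/14 - 14/c)/4 = 1/2 + (15/56 - 7/(2*c)) = 43/56 - 7/(2*c))
r(Y)*n(-7) = ((1/56)*(-196 + 43*(-11))/(-11))*(2*(-7)) = ((1/56)*(-1/11)*(-196 - 473))*(-14) = ((1/56)*(-1/11)*(-669))*(-14) = (669/616)*(-14) = -669/44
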